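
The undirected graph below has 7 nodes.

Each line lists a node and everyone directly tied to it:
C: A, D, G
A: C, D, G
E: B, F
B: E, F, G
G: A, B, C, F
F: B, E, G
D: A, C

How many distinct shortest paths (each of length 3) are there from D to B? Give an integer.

2

The shortest distance is 3. The length-3 paths are: D–C–G–B; D–A–G–B.
That gives 2 distinct shortest paths.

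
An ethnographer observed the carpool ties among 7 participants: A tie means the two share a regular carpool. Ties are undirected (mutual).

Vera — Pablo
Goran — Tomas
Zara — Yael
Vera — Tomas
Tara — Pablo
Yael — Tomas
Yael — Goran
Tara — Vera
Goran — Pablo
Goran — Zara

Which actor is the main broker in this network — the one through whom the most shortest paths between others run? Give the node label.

Unnormalized betweenness of each node: Goran:31/6, Pablo:10/3, Tara:0, Tomas:8/3, Vera:2, Yael:5/6, Zara:0.
Goran has the largest value, 31/6, making it the main broker — the node through which the most shortest paths run.

Goran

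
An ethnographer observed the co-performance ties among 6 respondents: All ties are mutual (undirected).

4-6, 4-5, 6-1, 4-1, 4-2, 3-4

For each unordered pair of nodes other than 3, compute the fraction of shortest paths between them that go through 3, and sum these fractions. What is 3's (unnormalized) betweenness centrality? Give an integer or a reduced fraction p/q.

No shortest path between any pair of other nodes passes through 3.
Summing the contributions gives betweenness(3) = 0.

0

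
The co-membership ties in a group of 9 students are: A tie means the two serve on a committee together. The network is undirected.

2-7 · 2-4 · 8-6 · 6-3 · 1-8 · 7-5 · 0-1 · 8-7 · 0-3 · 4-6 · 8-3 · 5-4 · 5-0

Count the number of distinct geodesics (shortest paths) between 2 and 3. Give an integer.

2

The shortest distance is 3. The length-3 paths are: 2–4–6–3; 2–7–8–3.
That gives 2 distinct shortest paths.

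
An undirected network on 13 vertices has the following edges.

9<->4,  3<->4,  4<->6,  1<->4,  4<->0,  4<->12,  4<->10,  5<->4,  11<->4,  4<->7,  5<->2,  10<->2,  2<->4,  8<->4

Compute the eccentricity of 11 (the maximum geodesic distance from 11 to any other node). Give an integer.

Distances from 11: 0:2, 1:2, 2:2, 3:2, 4:1, 5:2, 6:2, 7:2, 8:2, 9:2, 10:2, 12:2.
The largest is 2 (to 7, 9, 1, 8, 2, 5, 0, 6, 12, 3, and 10), so the eccentricity of 11 is 2.

2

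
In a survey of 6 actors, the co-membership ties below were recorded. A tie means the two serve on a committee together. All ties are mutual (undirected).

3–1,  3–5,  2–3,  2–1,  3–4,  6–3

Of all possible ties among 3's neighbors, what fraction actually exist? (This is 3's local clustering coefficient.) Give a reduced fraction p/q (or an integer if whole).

3's neighbors: 1, 2, 4, 5, and 6 (k = 5).
Possible neighbor pairs: C(5,2) = 10. Edges among them: 1–2 → e = 1.
Clustering(3) = 1/10.

1/10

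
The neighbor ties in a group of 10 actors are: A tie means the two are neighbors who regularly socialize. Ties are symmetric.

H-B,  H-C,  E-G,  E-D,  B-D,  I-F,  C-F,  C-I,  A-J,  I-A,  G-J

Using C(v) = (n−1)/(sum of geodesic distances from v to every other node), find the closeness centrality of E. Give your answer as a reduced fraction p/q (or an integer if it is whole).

9/25

Distances from E: A:3, B:2, C:4, D:1, F:5, G:1, H:3, I:4, J:2. Sum = 25.
n = 10, so closeness = 9/25.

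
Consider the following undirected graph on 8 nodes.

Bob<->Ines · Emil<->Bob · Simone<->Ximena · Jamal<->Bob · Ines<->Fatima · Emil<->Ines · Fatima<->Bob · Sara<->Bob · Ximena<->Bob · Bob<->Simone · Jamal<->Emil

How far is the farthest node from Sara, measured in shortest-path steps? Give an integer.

Distances from Sara: Bob:1, Emil:2, Fatima:2, Ines:2, Jamal:2, Simone:2, Ximena:2.
The largest is 2 (to Ximena, Simone, Fatima, Jamal, Ines, and Emil), so the eccentricity of Sara is 2.

2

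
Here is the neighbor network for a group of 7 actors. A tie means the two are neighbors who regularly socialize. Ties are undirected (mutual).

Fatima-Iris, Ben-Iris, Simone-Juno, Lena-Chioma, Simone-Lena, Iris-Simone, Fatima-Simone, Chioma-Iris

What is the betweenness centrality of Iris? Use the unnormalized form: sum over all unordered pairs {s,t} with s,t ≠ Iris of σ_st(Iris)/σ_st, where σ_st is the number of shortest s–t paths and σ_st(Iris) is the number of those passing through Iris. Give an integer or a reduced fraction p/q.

Pairs whose geodesics pass through Iris — Ben–Fatima: 1; Ben–Chioma: 1; Ben–Simone: 1; Ben–Juno: 1; Ben–Lena: 2/2; Fatima–Chioma: 1; Chioma–Simone: 1/2; Chioma–Juno: 1/2.
All other pairs contribute 0.
Summing the contributions gives betweenness(Iris) = 7.

7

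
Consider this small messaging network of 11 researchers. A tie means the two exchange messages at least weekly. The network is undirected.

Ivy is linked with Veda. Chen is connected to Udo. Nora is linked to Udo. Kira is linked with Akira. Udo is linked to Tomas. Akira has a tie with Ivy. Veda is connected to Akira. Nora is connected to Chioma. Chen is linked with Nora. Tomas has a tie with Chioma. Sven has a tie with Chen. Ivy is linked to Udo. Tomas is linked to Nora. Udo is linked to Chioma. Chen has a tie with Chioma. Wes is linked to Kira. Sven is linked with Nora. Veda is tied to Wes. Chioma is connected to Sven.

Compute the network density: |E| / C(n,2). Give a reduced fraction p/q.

19/55

There are 19 edges and 11 nodes, so the maximum possible is C(11,2) = 55.
Density = 19/55.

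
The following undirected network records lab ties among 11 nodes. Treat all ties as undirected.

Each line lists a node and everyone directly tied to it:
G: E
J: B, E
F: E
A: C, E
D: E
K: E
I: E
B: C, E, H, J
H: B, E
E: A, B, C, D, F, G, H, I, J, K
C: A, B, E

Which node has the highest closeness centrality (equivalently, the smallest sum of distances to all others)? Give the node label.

Farness (sum of distances to all others) for each node — A:18, B:16, C:17, D:19, E:10, F:19, G:19, H:18, I:19, J:18, K:19.
The smallest farness is 10, for E, so E has the highest closeness.

E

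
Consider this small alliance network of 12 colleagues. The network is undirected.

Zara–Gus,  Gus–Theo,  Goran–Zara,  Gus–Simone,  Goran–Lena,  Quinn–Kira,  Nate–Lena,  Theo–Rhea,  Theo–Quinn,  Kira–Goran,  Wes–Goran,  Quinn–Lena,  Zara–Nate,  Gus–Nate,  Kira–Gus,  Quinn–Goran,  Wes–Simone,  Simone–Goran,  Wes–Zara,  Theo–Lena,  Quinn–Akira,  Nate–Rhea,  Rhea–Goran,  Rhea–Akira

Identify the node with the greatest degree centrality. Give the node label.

Goran

Degrees — Akira:2, Goran:7, Gus:5, Kira:3, Lena:4, Nate:4, Quinn:5, Rhea:4, Simone:3, Theo:4, Wes:3, Zara:4.
The maximum is 7, attained only by Goran.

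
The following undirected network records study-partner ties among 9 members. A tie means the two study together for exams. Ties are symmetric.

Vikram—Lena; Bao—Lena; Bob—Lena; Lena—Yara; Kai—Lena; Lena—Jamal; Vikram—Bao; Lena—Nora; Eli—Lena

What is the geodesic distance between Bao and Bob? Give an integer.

One shortest route is Bao – Lena – Bob, which uses 2 edges, and Bao and Bob are not directly tied, so nothing shorter exists. So d(Bao,Bob) = 2.

2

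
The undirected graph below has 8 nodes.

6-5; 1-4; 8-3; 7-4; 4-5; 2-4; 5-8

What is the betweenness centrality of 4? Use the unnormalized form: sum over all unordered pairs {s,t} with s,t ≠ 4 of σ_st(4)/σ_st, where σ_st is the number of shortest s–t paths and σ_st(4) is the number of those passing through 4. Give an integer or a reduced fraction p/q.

Pairs whose geodesics pass through 4 — 5–2: 1; 5–7: 1; 5–1: 1; 2–8: 1; 2–7: 1; 2–6: 1; 2–3: 1; 2–1: 1; 8–7: 1; 8–1: 1; 7–6: 1; 7–3: 1; 7–1: 1; 6–1: 1 … (+1 more pairs).
All other pairs contribute 0.
Summing the contributions gives betweenness(4) = 15.

15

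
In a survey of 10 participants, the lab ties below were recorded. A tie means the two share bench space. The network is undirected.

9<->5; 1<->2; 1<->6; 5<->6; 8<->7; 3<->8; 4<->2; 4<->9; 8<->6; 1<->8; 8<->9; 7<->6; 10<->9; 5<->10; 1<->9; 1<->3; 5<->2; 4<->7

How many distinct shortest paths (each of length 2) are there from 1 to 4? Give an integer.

The shortest distance is 2. The length-2 paths are: 1–2–4; 1–9–4.
That gives 2 distinct shortest paths.

2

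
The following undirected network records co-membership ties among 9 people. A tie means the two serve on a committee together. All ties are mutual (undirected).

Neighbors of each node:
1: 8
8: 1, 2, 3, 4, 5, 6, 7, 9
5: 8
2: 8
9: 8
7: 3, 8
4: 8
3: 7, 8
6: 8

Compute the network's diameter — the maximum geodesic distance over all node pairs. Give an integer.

2

Eccentricity of each node (its greatest distance to any other): 1:2, 2:2, 3:2, 4:2, 5:2, 6:2, 7:2, 8:1, 9:2.
The maximum eccentricity is 2, realized for instance by the pair 4–1 via 4 – 8 – 1. So the diameter is 2.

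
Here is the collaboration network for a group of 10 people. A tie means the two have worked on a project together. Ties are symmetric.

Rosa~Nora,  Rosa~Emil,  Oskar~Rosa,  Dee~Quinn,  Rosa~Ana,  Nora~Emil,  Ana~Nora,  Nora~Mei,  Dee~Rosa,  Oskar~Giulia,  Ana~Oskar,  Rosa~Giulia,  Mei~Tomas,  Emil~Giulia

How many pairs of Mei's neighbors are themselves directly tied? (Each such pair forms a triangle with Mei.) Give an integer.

0

Mei's neighbors are Nora and Tomas, but none of them are tied to each other, so no triangle contains Mei.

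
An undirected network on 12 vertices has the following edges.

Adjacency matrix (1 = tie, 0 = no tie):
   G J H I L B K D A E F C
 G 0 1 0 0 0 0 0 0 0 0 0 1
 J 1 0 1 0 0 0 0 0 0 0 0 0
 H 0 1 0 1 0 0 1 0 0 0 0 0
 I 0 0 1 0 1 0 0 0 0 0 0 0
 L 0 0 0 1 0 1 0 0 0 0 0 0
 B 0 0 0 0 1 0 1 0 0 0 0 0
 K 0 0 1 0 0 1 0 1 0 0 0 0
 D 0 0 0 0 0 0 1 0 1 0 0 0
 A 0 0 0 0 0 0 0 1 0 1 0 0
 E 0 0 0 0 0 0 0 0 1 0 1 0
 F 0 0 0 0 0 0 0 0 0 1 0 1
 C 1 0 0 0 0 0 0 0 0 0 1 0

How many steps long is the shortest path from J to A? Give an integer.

4

One shortest route is J – H – K – D – A, which uses 4 edges, and at distance 3 from J we only reach {B, D, F, L}, which does not include A. So d(J,A) = 4.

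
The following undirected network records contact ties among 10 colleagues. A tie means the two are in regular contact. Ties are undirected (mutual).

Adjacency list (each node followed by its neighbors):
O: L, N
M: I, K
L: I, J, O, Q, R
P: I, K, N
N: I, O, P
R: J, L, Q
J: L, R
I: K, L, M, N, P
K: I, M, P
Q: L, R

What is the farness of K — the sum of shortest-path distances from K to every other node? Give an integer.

19

Distances from K: I:1, J:3, L:2, M:1, N:2, O:3, P:1, Q:3, R:3.
Sum = 1 + 3 + 2 + 1 + 2 + 3 + 1 + 3 + 3 = 19.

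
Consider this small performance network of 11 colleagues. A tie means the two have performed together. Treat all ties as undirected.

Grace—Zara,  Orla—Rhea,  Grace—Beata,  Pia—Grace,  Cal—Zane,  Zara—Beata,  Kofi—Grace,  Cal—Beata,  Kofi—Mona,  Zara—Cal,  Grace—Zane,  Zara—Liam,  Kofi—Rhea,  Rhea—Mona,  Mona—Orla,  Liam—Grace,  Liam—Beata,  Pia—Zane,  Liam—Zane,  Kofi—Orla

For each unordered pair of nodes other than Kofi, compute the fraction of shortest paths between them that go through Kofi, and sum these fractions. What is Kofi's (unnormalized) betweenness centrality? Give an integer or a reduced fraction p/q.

Pairs whose geodesics pass through Kofi — Beata–Rhea: 1; Beata–Orla: 1; Beata–Mona: 1; Pia–Rhea: 1; Pia–Orla: 1; Pia–Mona: 1; Liam–Rhea: 1; Liam–Orla: 1; Liam–Mona: 1; Cal–Rhea: 3/3; Cal–Orla: 3/3; Cal–Mona: 3/3; Zara–Rhea: 1; Zara–Orla: 1 … (+7 more pairs).
All other pairs contribute 0.
Summing the contributions gives betweenness(Kofi) = 21.

21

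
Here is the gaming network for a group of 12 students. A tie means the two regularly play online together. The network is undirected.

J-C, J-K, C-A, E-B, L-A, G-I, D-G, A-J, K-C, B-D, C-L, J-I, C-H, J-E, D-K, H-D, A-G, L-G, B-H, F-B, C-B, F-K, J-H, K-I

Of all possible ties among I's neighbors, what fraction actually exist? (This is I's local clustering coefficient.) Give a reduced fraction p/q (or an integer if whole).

1/3

I's neighbors: G, J, and K (k = 3).
Possible neighbor pairs: C(3,2) = 3. Edges among them: J–K → e = 1.
Clustering(I) = 1/3.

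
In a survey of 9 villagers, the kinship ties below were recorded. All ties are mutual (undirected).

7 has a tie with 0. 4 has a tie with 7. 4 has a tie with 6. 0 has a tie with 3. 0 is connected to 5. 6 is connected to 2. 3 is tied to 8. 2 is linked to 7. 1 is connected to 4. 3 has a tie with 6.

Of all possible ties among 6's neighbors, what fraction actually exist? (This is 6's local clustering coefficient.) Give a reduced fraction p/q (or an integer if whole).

6's neighbors: 2, 3, and 4 (k = 3).
Possible neighbor pairs: C(3,2) = 3. Edges among them: none → e = 0.
Clustering(6) = 0/3 = 0.

0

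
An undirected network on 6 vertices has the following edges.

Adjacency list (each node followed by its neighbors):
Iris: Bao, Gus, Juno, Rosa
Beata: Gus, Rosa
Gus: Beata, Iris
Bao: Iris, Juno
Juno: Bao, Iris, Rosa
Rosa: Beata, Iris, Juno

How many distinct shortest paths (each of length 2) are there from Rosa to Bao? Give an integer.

2

The shortest distance is 2. The length-2 paths are: Rosa–Iris–Bao; Rosa–Juno–Bao.
That gives 2 distinct shortest paths.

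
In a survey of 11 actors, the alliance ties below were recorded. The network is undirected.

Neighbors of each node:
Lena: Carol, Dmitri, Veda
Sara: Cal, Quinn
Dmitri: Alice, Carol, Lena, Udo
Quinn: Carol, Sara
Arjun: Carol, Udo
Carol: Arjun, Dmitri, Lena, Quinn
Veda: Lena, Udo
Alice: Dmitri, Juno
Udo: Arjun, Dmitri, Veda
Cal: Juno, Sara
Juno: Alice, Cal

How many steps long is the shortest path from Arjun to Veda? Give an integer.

2

One shortest route is Arjun – Udo – Veda, which uses 2 edges, and Arjun and Veda are not directly tied, so nothing shorter exists. So d(Arjun,Veda) = 2.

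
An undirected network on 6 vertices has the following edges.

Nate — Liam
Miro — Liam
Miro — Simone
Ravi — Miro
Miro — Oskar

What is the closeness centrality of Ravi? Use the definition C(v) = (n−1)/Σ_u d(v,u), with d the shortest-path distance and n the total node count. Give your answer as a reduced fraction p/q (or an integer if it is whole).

1/2

Distances from Ravi: Liam:2, Miro:1, Nate:3, Oskar:2, Simone:2. Sum = 10.
n = 6, so closeness = 5/10 = 1/2.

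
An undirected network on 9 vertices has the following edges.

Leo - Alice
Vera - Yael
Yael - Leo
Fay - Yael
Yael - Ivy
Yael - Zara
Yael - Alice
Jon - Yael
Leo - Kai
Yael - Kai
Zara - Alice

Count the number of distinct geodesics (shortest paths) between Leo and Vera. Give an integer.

1

The shortest distance is 2, and the only length-2 path is Leo–Yael–Vera. So there is exactly 1 shortest path.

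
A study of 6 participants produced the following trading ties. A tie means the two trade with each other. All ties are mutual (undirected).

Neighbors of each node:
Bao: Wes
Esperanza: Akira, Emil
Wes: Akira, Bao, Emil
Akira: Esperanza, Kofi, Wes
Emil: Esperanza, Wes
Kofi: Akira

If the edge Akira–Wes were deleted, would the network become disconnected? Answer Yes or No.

Even without that edge, Akira still reaches Wes via Akira – Esperanza – Emil – Wes, so the network stays connected. Not a bridge.

No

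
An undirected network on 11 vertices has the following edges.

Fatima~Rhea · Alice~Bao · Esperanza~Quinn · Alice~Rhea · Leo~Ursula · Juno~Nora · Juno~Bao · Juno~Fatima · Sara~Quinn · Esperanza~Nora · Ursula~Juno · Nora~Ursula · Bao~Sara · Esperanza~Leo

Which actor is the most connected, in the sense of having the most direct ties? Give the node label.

Juno

Degrees — Alice:2, Bao:3, Esperanza:3, Fatima:2, Juno:4, Leo:2, Nora:3, Quinn:2, Rhea:2, Sara:2, Ursula:3.
The maximum is 4, attained only by Juno.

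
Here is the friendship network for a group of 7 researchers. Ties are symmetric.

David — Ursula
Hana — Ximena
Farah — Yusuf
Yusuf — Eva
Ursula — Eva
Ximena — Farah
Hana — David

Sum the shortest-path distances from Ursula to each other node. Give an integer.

12

Distances from Ursula: David:1, Eva:1, Farah:3, Hana:2, Ximena:3, Yusuf:2.
Sum = 1 + 1 + 3 + 2 + 3 + 2 = 12.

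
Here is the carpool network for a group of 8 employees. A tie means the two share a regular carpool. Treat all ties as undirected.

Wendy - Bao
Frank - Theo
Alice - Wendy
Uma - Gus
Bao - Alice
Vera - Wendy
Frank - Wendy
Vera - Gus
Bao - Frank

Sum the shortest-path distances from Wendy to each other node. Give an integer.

Distances from Wendy: Alice:1, Bao:1, Frank:1, Gus:2, Theo:2, Uma:3, Vera:1.
Sum = 1 + 1 + 1 + 2 + 2 + 3 + 1 = 11.

11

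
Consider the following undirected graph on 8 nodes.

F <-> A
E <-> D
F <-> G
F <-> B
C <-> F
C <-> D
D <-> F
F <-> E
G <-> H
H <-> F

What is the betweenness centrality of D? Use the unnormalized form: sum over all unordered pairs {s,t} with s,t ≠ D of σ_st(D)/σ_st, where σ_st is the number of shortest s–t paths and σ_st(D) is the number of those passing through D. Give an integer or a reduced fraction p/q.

Pairs whose geodesics pass through D — E–C: 1/2.
All other pairs contribute 0.
Summing the contributions gives betweenness(D) = 1/2.

1/2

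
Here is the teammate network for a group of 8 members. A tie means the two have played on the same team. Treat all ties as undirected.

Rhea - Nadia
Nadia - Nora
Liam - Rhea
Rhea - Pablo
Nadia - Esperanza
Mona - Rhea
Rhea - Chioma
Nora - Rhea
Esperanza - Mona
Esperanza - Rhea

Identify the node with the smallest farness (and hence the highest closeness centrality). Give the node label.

Rhea

Farness (sum of distances to all others) for each node — Chioma:13, Esperanza:11, Liam:13, Mona:12, Nadia:11, Nora:12, Pablo:13, Rhea:7.
The smallest farness is 7, for Rhea, so Rhea has the highest closeness.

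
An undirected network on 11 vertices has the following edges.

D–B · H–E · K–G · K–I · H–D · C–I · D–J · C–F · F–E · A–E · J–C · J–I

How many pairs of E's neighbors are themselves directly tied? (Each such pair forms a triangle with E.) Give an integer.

0

E's neighbors are A, F, and H, but none of them are tied to each other, so no triangle contains E.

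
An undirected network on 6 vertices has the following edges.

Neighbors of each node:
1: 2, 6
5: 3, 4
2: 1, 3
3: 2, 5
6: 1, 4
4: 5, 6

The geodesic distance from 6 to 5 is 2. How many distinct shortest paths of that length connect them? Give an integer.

The shortest distance is 2, and the only length-2 path is 6–4–5. So there is exactly 1 shortest path.

1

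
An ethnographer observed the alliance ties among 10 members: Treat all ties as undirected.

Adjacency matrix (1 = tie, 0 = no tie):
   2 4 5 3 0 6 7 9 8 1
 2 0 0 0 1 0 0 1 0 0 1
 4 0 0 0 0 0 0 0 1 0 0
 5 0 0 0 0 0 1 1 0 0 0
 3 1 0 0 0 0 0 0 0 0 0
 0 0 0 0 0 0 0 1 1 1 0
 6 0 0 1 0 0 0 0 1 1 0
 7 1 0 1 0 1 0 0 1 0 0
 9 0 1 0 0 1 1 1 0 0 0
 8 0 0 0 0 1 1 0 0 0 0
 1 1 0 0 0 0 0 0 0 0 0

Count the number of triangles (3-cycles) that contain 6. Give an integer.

0

6's neighbors are 5, 8, and 9, but none of them are tied to each other, so no triangle contains 6.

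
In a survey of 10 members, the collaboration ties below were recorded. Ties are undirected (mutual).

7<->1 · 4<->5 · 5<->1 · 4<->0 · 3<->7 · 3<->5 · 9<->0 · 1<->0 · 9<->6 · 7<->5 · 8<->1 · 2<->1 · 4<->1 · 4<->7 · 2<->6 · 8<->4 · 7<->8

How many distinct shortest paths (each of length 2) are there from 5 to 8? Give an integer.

The shortest distance is 2. The length-2 paths are: 5–4–8; 5–7–8; 5–1–8.
That gives 3 distinct shortest paths.

3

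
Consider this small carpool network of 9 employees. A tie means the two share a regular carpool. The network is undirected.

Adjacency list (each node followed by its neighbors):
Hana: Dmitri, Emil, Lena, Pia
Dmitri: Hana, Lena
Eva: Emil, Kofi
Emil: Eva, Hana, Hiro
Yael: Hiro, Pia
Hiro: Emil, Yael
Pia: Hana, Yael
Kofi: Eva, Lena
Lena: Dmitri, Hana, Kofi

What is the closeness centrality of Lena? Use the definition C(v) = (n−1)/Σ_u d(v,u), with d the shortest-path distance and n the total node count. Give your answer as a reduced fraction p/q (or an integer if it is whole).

Distances from Lena: Dmitri:1, Emil:2, Eva:2, Hana:1, Hiro:3, Kofi:1, Pia:2, Yael:3. Sum = 15.
n = 9, so closeness = 8/15.

8/15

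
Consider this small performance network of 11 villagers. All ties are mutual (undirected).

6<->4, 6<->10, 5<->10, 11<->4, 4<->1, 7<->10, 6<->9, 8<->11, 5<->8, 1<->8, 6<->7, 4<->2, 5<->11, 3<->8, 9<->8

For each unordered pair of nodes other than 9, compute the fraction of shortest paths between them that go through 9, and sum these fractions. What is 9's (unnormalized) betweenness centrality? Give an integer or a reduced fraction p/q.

3

Pairs whose geodesics pass through 9 — 7–8: 1/2; 7–3: 1/2; 8–6: 1; 3–6: 1.
All other pairs contribute 0.
Summing the contributions gives betweenness(9) = 3.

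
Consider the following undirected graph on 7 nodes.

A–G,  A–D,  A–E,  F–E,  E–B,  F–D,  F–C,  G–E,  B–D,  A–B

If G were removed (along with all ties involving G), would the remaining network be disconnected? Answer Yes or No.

Even without G, every remaining node can still reach every other (the residual graph is connected), so G is not a cut vertex.

No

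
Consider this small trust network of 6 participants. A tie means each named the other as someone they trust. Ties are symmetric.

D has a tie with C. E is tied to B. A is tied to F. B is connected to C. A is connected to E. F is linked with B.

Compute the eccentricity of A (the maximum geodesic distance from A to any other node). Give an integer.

4

Distances from A: B:2, C:3, D:4, E:1, F:1.
The largest is 4 (to D), so the eccentricity of A is 4.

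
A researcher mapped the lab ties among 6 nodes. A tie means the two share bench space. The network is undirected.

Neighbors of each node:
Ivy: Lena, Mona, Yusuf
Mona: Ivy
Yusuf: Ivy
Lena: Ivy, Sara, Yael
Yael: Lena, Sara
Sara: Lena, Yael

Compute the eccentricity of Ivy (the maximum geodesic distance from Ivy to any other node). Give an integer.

Distances from Ivy: Lena:1, Mona:1, Sara:2, Yael:2, Yusuf:1.
The largest is 2 (to Sara and Yael), so the eccentricity of Ivy is 2.

2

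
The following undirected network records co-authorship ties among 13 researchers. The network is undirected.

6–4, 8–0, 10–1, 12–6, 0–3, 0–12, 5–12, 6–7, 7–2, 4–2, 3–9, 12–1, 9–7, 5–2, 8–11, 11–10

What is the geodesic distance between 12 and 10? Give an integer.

One shortest route is 12 – 1 – 10, which uses 2 edges, and 12 and 10 are not directly tied, so nothing shorter exists. So d(12,10) = 2.

2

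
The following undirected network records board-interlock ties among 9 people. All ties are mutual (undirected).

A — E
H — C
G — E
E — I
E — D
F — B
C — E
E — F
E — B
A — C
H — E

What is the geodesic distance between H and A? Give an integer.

2

One shortest route is H – E – A, which uses 2 edges, and H and A are not directly tied, so nothing shorter exists. So d(H,A) = 2.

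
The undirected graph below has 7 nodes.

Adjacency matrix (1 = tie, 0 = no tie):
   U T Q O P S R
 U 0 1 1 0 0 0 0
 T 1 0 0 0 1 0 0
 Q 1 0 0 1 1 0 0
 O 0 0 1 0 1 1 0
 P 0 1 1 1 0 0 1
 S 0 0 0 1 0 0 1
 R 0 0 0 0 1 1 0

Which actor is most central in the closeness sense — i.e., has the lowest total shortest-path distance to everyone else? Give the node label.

P

Farness (sum of distances to all others) for each node — O:9, P:8, Q:9, R:11, S:12, T:11, U:12.
The smallest farness is 8, for P, so P has the highest closeness.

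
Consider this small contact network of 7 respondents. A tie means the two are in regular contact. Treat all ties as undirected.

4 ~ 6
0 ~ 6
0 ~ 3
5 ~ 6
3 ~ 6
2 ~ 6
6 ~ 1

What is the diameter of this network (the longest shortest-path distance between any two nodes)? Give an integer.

2

Eccentricity of each node (its greatest distance to any other): 0:2, 1:2, 2:2, 3:2, 4:2, 5:2, 6:1.
The maximum eccentricity is 2, realized for instance by the pair 1–5 via 1 – 6 – 5. So the diameter is 2.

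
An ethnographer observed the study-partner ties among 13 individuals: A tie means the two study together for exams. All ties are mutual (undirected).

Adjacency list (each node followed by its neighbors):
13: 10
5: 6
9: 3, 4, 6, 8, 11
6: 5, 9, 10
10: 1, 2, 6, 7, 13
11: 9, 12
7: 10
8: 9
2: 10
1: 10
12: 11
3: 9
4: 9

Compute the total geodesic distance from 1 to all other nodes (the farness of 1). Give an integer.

36

Distances from 1: 2:2, 3:4, 4:4, 5:3, 6:2, 7:2, 8:4, 9:3, 10:1, 11:4, 12:5, 13:2.
Sum = 2 + 4 + 4 + 3 + 2 + 2 + 4 + 3 + 1 + 4 + 5 + 2 = 36.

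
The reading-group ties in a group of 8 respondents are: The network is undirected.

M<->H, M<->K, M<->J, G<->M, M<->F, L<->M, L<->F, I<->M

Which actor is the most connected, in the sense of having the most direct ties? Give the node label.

Degrees — F:2, G:1, H:1, I:1, J:1, K:1, L:2, M:7.
The maximum is 7, attained only by M.

M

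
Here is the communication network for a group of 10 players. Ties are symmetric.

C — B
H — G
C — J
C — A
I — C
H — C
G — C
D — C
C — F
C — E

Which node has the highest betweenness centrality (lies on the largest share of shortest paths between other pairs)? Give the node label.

Unnormalized betweenness of each node: A:0, B:0, C:35, D:0, E:0, F:0, G:0, H:0, I:0, J:0.
C has the largest value, 35, making it the main broker — the node through which the most shortest paths run.

C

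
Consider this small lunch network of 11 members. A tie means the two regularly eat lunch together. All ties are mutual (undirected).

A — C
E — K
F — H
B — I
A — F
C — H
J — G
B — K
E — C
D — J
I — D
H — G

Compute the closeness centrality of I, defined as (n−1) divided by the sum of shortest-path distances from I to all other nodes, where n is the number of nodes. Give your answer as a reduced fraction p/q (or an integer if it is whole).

Distances from I: A:5, B:1, C:4, D:1, E:3, F:5, G:3, H:4, J:2, K:2. Sum = 30.
n = 11, so closeness = 10/30 = 1/3.

1/3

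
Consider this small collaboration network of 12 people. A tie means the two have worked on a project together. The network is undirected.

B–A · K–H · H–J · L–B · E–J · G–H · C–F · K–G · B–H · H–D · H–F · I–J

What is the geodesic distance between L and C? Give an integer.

One shortest route is L – B – H – F – C, which uses 4 edges, and at distance 3 from L we only reach {D, F, G, J, K}, which does not include C. So d(L,C) = 4.

4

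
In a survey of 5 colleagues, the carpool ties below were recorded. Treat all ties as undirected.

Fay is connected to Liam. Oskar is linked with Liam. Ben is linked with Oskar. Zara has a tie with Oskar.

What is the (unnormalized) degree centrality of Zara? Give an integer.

1

Zara is directly tied to Oskar. That is 1 neighbor, so the degree of Zara is 1.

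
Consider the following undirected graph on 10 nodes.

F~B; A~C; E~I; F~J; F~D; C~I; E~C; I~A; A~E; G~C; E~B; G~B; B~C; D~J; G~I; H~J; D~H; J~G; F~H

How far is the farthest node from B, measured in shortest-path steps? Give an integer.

2

Distances from B: A:2, C:1, D:2, E:1, F:1, G:1, H:2, I:2, J:2.
The largest is 2 (to J, H, D, A, and I), so the eccentricity of B is 2.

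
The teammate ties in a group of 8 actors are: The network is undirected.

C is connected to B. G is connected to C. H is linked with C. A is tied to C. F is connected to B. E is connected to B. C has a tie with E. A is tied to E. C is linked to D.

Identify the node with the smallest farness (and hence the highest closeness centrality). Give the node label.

C

Farness (sum of distances to all others) for each node — A:13, B:11, C:8, D:14, E:11, F:17, G:14, H:14.
The smallest farness is 8, for C, so C has the highest closeness.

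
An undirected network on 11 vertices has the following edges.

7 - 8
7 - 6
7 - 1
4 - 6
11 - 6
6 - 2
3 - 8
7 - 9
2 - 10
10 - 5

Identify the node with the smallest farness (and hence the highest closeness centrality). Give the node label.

6

Farness (sum of distances to all others) for each node — 1:28, 2:23, 3:35, 4:27, 5:39, 6:18, 7:19, 8:26, 9:28, 10:30, 11:27.
The smallest farness is 18, for 6, so 6 has the highest closeness.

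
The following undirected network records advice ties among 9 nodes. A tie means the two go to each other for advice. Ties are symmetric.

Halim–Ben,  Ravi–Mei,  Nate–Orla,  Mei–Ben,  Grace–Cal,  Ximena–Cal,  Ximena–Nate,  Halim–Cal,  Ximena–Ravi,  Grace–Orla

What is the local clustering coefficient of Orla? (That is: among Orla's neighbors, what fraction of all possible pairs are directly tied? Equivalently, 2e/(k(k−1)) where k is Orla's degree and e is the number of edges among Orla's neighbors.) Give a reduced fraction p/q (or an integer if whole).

Orla's neighbors: Grace and Nate (k = 2).
Possible neighbor pairs: C(2,2) = 1. Edges among them: none → e = 0.
Clustering(Orla) = 0/1.

0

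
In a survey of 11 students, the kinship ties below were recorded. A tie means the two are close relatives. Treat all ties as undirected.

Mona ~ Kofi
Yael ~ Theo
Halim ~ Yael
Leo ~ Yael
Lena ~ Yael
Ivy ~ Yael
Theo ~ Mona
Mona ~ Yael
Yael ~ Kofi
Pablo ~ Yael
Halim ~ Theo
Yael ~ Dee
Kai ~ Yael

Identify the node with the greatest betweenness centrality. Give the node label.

Unnormalized betweenness of each node: Dee:0, Halim:0, Ivy:0, Kai:0, Kofi:0, Lena:0, Leo:0, Mona:1/2, Pablo:0, Theo:1/2, Yael:41.
Yael has the largest value, 41, making it the main broker — the node through which the most shortest paths run.

Yael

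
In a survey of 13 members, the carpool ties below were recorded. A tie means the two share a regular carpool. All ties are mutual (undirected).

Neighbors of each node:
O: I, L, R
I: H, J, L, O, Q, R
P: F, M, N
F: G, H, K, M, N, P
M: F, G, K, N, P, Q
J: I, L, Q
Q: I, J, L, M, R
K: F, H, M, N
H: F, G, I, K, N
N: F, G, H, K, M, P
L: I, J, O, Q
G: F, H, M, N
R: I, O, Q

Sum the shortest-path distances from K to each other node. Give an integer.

24

Distances from K: F:1, G:2, H:1, I:2, J:3, L:3, M:1, N:1, O:3, P:2, Q:2, R:3.
Sum = 1 + 2 + 1 + 2 + 3 + 3 + 1 + 1 + 3 + 2 + 2 + 3 = 24.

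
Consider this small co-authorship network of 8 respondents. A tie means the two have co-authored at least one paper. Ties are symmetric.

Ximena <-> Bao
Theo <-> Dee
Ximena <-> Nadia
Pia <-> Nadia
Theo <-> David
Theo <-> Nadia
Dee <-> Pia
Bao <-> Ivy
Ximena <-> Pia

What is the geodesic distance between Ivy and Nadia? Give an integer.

One shortest route is Ivy – Bao – Ximena – Nadia, which uses 3 edges, and at distance 2 from Ivy we only reach {Ximena}, which does not include Nadia. So d(Ivy,Nadia) = 3.

3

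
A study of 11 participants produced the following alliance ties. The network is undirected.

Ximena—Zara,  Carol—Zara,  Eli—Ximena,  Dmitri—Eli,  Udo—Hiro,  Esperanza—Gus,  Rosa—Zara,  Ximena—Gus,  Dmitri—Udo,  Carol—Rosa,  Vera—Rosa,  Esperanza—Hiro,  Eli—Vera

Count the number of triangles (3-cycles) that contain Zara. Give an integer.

1

Zara's neighbors: Carol, Rosa, and Ximena.
Neighbor pairs that are themselves tied: Zara–Carol–Rosa. Each forms one triangle with Zara, for 1 in total.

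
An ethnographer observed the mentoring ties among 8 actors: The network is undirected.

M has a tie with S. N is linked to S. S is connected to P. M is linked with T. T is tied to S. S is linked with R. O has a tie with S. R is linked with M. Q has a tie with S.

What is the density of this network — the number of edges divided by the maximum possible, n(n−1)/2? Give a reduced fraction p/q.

9/28

There are 9 edges and 8 nodes, so the maximum possible is C(8,2) = 28.
Density = 9/28.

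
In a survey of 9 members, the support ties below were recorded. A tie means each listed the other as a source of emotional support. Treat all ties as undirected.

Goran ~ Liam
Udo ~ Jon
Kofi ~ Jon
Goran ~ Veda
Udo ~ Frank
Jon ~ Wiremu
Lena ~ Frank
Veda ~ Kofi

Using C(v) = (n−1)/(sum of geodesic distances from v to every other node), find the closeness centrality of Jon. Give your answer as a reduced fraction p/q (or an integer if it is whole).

8/17

Distances from Jon: Frank:2, Goran:3, Kofi:1, Lena:3, Liam:4, Udo:1, Veda:2, Wiremu:1. Sum = 17.
n = 9, so closeness = 8/17.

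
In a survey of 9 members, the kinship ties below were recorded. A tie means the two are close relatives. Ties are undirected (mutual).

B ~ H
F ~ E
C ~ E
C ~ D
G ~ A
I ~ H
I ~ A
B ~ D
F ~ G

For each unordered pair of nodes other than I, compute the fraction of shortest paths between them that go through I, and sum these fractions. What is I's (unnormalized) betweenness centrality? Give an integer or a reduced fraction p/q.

Pairs whose geodesics pass through I — F–H: 1; G–H: 1; G–B: 1; A–H: 1; A–B: 1; A–D: 1.
All other pairs contribute 0.
Summing the contributions gives betweenness(I) = 6.

6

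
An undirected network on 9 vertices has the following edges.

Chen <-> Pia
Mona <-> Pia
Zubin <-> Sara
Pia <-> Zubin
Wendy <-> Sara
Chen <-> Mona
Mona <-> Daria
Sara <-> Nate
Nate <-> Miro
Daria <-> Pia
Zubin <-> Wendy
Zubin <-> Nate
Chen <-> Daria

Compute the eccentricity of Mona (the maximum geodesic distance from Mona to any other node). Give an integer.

Distances from Mona: Chen:1, Daria:1, Miro:4, Nate:3, Pia:1, Sara:3, Wendy:3, Zubin:2.
The largest is 4 (to Miro), so the eccentricity of Mona is 4.

4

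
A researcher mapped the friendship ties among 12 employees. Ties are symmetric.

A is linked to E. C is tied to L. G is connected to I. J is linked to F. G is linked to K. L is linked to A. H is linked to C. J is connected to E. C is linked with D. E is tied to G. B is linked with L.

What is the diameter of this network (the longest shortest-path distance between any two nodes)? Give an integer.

6

Eccentricity of each node (its greatest distance to any other): A:3, B:5, C:5, D:6, E:4, F:6, G:5, H:6, I:6, J:5, K:6, L:4.
The maximum eccentricity is 6, realized for instance by the pair I–H via I – G – E – A – L – C – H. So the diameter is 6.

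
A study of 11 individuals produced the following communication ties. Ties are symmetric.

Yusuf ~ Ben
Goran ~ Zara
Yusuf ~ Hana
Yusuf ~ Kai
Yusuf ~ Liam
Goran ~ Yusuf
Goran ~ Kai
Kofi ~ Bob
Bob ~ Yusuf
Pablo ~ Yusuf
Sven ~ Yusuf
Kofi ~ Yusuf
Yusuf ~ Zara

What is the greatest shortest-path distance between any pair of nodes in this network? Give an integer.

2

Eccentricity of each node (its greatest distance to any other): Ben:2, Bob:2, Goran:2, Hana:2, Kai:2, Kofi:2, Liam:2, Pablo:2, Sven:2, Yusuf:1, Zara:2.
The maximum eccentricity is 2, realized for instance by the pair Pablo–Liam via Pablo – Yusuf – Liam. So the diameter is 2.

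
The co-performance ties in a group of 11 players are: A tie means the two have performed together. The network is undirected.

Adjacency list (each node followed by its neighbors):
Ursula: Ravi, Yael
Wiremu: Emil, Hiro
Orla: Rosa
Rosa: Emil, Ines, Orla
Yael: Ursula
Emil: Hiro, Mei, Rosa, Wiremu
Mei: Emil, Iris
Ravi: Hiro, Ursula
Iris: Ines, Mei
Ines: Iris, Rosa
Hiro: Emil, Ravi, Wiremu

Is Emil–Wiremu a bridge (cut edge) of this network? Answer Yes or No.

Even without that edge, Emil still reaches Wiremu via Emil – Hiro – Wiremu, so the network stays connected. Not a bridge.

No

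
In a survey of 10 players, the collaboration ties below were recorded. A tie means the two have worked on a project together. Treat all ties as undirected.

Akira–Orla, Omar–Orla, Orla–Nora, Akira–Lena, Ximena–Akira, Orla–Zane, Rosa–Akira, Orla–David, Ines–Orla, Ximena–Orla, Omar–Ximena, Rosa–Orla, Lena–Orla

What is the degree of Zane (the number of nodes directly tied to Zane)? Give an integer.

1

Zane is directly tied to Orla. That is 1 neighbor, so the degree of Zane is 1.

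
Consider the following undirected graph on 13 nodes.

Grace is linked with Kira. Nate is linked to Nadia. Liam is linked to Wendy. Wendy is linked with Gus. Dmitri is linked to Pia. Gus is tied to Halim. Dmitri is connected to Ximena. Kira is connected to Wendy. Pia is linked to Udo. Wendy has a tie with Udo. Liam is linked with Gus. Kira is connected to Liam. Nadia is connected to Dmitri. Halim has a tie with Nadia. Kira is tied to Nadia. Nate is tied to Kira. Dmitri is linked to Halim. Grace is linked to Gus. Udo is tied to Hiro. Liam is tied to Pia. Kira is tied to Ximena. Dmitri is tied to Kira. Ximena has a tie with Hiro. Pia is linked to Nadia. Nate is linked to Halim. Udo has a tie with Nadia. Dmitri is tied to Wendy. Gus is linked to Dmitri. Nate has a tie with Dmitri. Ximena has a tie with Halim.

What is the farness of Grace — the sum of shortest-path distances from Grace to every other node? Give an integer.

25

Distances from Grace: Dmitri:2, Gus:1, Halim:2, Hiro:3, Kira:1, Liam:2, Nadia:2, Nate:2, Pia:3, Udo:3, Wendy:2, Ximena:2.
Sum = 2 + 1 + 2 + 3 + 1 + 2 + 2 + 2 + 3 + 3 + 2 + 2 = 25.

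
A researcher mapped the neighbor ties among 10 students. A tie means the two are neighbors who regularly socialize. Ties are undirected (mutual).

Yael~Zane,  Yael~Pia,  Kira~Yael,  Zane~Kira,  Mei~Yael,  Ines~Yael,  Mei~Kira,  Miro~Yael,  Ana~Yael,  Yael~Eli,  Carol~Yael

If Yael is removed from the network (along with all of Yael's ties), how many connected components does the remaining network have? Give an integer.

Without Yael, the remaining ties split the others into: {Ana}; {Kira, Mei, Zane}; {Ines}; {Eli}; {Miro}; {Carol}; {Pia}.
That's 7 separate components.

7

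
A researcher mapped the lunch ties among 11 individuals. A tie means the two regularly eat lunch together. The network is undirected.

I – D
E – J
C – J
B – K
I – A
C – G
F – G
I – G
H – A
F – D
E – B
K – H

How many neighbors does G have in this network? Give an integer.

G is directly tied to C, F, and I. That is 3 neighbors, so the degree of G is 3.

3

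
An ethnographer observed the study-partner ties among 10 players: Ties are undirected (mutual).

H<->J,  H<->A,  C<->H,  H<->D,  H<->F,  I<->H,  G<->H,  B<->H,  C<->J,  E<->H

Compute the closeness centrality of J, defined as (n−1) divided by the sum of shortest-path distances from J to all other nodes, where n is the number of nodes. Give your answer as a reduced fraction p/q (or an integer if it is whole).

9/16

Distances from J: A:2, B:2, C:1, D:2, E:2, F:2, G:2, H:1, I:2. Sum = 16.
n = 10, so closeness = 9/16.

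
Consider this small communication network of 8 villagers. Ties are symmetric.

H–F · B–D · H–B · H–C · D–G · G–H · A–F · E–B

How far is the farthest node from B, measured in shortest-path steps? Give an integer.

Distances from B: A:3, C:2, D:1, E:1, F:2, G:2, H:1.
The largest is 3 (to A), so the eccentricity of B is 3.

3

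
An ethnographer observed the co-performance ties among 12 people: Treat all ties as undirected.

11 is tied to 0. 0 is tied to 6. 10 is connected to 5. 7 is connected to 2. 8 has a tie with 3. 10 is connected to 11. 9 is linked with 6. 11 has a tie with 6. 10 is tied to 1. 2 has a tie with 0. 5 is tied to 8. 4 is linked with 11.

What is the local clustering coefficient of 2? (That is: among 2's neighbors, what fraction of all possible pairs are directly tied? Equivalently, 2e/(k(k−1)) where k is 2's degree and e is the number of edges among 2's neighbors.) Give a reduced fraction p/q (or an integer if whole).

0

2's neighbors: 0 and 7 (k = 2).
Possible neighbor pairs: C(2,2) = 1. Edges among them: none → e = 0.
Clustering(2) = 0/1.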